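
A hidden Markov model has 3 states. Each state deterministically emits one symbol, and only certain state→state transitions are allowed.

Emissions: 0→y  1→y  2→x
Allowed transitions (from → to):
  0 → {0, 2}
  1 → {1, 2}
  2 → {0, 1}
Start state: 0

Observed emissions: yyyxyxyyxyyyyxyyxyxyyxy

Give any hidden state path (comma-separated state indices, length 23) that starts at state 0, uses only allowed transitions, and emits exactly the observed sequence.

0,0,0,2,1,2,1,1,2,1,1,1,1,2,0,0,2,0,2,1,1,2,0

  [0] y  {0,1}  => 0  start
  [1] y  {0,1}  => 0  0->0 ok
  [2] y  {0,1}  => 0  0->0 ok
  [3] x  {2}  => 2  0->2 ok
  [4] y  {0,1}  => 1  2->1 ok
  [5] x  {2}  => 2  1->2 ok
  [6] y  {0,1}  => 1  2->1 ok
  [7] y  {0,1}  => 1  1->1 ok
  [8] x  {2}  => 2  1->2 ok
  [9] y  {0,1}  => 1  2->1 ok
  [10] y  {0,1}  => 1  1->1 ok
  [11] y  {0,1}  => 1  1->1 ok
  [12] y  {0,1}  => 1  1->1 ok
  [13] x  {2}  => 2  1->2 ok
  [14] y  {0,1}  => 0  2->0 ok
  [15] y  {0,1}  => 0  0->0 ok
  [16] x  {2}  => 2  0->2 ok
  [17] y  {0,1}  => 0  2->0 ok
  [18] x  {2}  => 2  0->2 ok
  [19] y  {0,1}  => 1  2->1 ok
  [20] y  {0,1}  => 1  1->1 ok
  [21] x  {2}  => 2  1->2 ok
  [22] y  {0,1}  => 0  2->0 ok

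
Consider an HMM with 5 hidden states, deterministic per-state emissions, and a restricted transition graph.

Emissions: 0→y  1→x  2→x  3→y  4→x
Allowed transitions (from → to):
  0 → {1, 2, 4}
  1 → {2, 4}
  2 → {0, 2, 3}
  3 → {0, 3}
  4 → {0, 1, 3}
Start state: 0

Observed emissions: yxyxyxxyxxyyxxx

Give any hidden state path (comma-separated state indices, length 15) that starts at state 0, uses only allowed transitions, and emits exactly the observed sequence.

0,2,0,2,0,1,2,0,1,2,3,0,4,1,4

  0: obs=y cand={0,3} pick 0 [start]
  1: obs=x cand={1,2,4} pick 2 [0->2 ok]
  2: obs=y cand={0,3} pick 0 [2->0 ok]
  3: obs=x cand={1,2,4} pick 2 [0->2 ok]
  4: obs=y cand={0,3} pick 0 [2->0 ok]
  5: obs=x cand={1,2,4} pick 1 [0->1 ok]
  6: obs=x cand={1,2,4} pick 2 [1->2 ok]
  7: obs=y cand={0,3} pick 0 [2->0 ok]
  8: obs=x cand={1,2,4} pick 1 [0->1 ok]
  9: obs=x cand={1,2,4} pick 2 [1->2 ok]
  10: obs=y cand={0,3} pick 3 [2->3 ok]
  11: obs=y cand={0,3} pick 0 [3->0 ok]
  12: obs=x cand={1,2,4} pick 4 [0->4 ok]
  13: obs=x cand={1,2,4} pick 1 [4->1 ok]
  14: obs=x cand={1,2,4} pick 4 [1->4 ok]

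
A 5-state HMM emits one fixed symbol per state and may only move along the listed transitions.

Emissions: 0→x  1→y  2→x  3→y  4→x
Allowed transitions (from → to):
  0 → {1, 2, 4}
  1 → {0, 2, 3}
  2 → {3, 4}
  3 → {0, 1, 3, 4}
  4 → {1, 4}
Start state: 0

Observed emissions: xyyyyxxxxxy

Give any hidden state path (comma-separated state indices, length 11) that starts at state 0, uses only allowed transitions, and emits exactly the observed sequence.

0,1,3,1,3,0,2,4,4,4,1

  pos 0: x in {0,2,4}, choose 0; start
  pos 1: y in {1,3}, choose 1; 0->1 ok
  pos 2: y in {1,3}, choose 3; 1->3 ok
  pos 3: y in {1,3}, choose 1; 3->1 ok
  pos 4: y in {1,3}, choose 3; 1->3 ok
  pos 5: x in {0,2,4}, choose 0; 3->0 ok
  pos 6: x in {0,2,4}, choose 2; 0->2 ok
  pos 7: x in {0,2,4}, choose 4; 2->4 ok
  pos 8: x in {0,2,4}, choose 4; 4->4 ok
  pos 9: x in {0,2,4}, choose 4; 4->4 ok
  pos 10: y in {1,3}, choose 1; 4->1 ok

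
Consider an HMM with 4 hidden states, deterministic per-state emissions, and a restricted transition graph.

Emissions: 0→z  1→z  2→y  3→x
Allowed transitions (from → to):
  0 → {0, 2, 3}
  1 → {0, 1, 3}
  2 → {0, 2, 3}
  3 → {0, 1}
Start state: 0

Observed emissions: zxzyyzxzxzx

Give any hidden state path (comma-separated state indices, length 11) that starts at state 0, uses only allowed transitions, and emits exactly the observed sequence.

0,3,0,2,2,0,3,0,3,1,3

  t0 'z' -> {0,1}, take 0 (start)
  t1 'x' -> {3}, take 3 (0->3 ok)
  t2 'z' -> {0,1}, take 0 (3->0 ok)
  t3 'y' -> {2}, take 2 (0->2 ok)
  t4 'y' -> {2}, take 2 (2->2 ok)
  t5 'z' -> {0,1}, take 0 (2->0 ok)
  t6 'x' -> {3}, take 3 (0->3 ok)
  t7 'z' -> {0,1}, take 0 (3->0 ok)
  t8 'x' -> {3}, take 3 (0->3 ok)
  t9 'z' -> {0,1}, take 1 (3->1 ok)
  t10 'x' -> {3}, take 3 (1->3 ok)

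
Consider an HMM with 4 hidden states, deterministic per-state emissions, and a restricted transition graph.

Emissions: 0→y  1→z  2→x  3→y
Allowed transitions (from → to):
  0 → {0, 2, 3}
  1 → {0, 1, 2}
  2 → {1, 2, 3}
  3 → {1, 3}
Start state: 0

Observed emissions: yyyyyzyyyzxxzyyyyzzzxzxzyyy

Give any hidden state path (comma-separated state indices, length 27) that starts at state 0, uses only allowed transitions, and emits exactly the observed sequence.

0,0,0,0,3,1,0,0,3,1,2,2,1,0,3,3,3,1,1,1,2,1,2,1,0,0,0

  pos 0: y in {0,3}, choose 0; start
  pos 1: y in {0,3}, choose 0; 0->0 ok
  pos 2: y in {0,3}, choose 0; 0->0 ok
  pos 3: y in {0,3}, choose 0; 0->0 ok
  pos 4: y in {0,3}, choose 3; 0->3 ok
  pos 5: z in {1}, choose 1; 3->1 ok
  pos 6: y in {0,3}, choose 0; 1->0 ok
  pos 7: y in {0,3}, choose 0; 0->0 ok
  pos 8: y in {0,3}, choose 3; 0->3 ok
  pos 9: z in {1}, choose 1; 3->1 ok
  pos 10: x in {2}, choose 2; 1->2 ok
  pos 11: x in {2}, choose 2; 2->2 ok
  pos 12: z in {1}, choose 1; 2->1 ok
  pos 13: y in {0,3}, choose 0; 1->0 ok
  pos 14: y in {0,3}, choose 3; 0->3 ok
  pos 15: y in {0,3}, choose 3; 3->3 ok
  pos 16: y in {0,3}, choose 3; 3->3 ok
  pos 17: z in {1}, choose 1; 3->1 ok
  pos 18: z in {1}, choose 1; 1->1 ok
  pos 19: z in {1}, choose 1; 1->1 ok
  pos 20: x in {2}, choose 2; 1->2 ok
  pos 21: z in {1}, choose 1; 2->1 ok
  pos 22: x in {2}, choose 2; 1->2 ok
  pos 23: z in {1}, choose 1; 2->1 ok
  pos 24: y in {0,3}, choose 0; 1->0 ok
  pos 25: y in {0,3}, choose 0; 0->0 ok
  pos 26: y in {0,3}, choose 0; 0->0 ok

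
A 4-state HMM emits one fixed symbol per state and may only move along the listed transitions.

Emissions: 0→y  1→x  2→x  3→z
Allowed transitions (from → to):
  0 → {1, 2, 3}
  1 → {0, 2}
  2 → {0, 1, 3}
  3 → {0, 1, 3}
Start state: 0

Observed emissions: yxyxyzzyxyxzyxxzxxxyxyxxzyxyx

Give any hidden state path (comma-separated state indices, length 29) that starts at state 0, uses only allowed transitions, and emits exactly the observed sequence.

  [0] y  {0}  => 0  start
  [1] x  {1,2}  => 1  0->1 ok
  [2] y  {0}  => 0  1->0 ok
  [3] x  {1,2}  => 1  0->1 ok
  [4] y  {0}  => 0  1->0 ok
  [5] z  {3}  => 3  0->3 ok
  [6] z  {3}  => 3  3->3 ok
  [7] y  {0}  => 0  3->0 ok
  [8] x  {1,2}  => 2  0->2 ok
  [9] y  {0}  => 0  2->0 ok
  [10] x  {1,2}  => 2  0->2 ok
  [11] z  {3}  => 3  2->3 ok
  [12] y  {0}  => 0  3->0 ok
  [13] x  {1,2}  => 1  0->1 ok
  [14] x  {1,2}  => 2  1->2 ok
  [15] z  {3}  => 3  2->3 ok
  [16] x  {1,2}  => 1  3->1 ok
  [17] x  {1,2}  => 2  1->2 ok
  [18] x  {1,2}  => 1  2->1 ok
  [19] y  {0}  => 0  1->0 ok
  [20] x  {1,2}  => 1  0->1 ok
  [21] y  {0}  => 0  1->0 ok
  [22] x  {1,2}  => 1  0->1 ok
  [23] x  {1,2}  => 2  1->2 ok
  [24] z  {3}  => 3  2->3 ok
  [25] y  {0}  => 0  3->0 ok
  [26] x  {1,2}  => 1  0->1 ok
  [27] y  {0}  => 0  1->0 ok
  [28] x  {1,2}  => 1  0->1 ok

0,1,0,1,0,3,3,0,2,0,2,3,0,1,2,3,1,2,1,0,1,0,1,2,3,0,1,0,1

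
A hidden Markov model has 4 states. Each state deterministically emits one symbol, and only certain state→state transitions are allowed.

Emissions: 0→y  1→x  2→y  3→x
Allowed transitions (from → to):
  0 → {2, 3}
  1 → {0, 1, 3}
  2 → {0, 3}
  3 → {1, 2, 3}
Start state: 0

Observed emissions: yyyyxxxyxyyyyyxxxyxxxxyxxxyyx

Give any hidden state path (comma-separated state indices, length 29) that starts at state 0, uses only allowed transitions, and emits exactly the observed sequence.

  [0] y  {0,2}  => 0  start
  [1] y  {0,2}  => 2  0->2 ok
  [2] y  {0,2}  => 0  2->0 ok
  [3] y  {0,2}  => 2  0->2 ok
  [4] x  {1,3}  => 3  2->3 ok
  [5] x  {1,3}  => 1  3->1 ok
  [6] x  {1,3}  => 3  1->3 ok
  [7] y  {0,2}  => 2  3->2 ok
  [8] x  {1,3}  => 3  2->3 ok
  [9] y  {0,2}  => 2  3->2 ok
  [10] y  {0,2}  => 0  2->0 ok
  [11] y  {0,2}  => 2  0->2 ok
  [12] y  {0,2}  => 0  2->0 ok
  [13] y  {0,2}  => 2  0->2 ok
  [14] x  {1,3}  => 3  2->3 ok
  [15] x  {1,3}  => 3  3->3 ok
  [16] x  {1,3}  => 3  3->3 ok
  [17] y  {0,2}  => 2  3->2 ok
  [18] x  {1,3}  => 3  2->3 ok
  [19] x  {1,3}  => 3  3->3 ok
  [20] x  {1,3}  => 1  3->1 ok
  [21] x  {1,3}  => 1  1->1 ok
  [22] y  {0,2}  => 0  1->0 ok
  [23] x  {1,3}  => 3  0->3 ok
  [24] x  {1,3}  => 1  3->1 ok
  [25] x  {1,3}  => 3  1->3 ok
  [26] y  {0,2}  => 2  3->2 ok
  [27] y  {0,2}  => 0  2->0 ok
  [28] x  {1,3}  => 3  0->3 ok

0,2,0,2,3,1,3,2,3,2,0,2,0,2,3,3,3,2,3,3,1,1,0,3,1,3,2,0,3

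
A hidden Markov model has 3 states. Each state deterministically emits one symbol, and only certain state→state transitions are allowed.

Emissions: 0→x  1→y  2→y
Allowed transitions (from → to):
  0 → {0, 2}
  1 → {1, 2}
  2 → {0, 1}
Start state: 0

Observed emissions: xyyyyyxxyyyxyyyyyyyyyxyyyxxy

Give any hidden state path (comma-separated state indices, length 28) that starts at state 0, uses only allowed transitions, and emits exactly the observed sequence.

  [0] x  {0}  => 0  start
  [1] y  {1,2}  => 2  0->2 ok
  [2] y  {1,2}  => 1  2->1 ok
  [3] y  {1,2}  => 1  1->1 ok
  [4] y  {1,2}  => 1  1->1 ok
  [5] y  {1,2}  => 2  1->2 ok
  [6] x  {0}  => 0  2->0 ok
  [7] x  {0}  => 0  0->0 ok
  [8] y  {1,2}  => 2  0->2 ok
  [9] y  {1,2}  => 1  2->1 ok
  [10] y  {1,2}  => 2  1->2 ok
  [11] x  {0}  => 0  2->0 ok
  [12] y  {1,2}  => 2  0->2 ok
  [13] y  {1,2}  => 1  2->1 ok
  [14] y  {1,2}  => 1  1->1 ok
  [15] y  {1,2}  => 1  1->1 ok
  [16] y  {1,2}  => 2  1->2 ok
  [17] y  {1,2}  => 1  2->1 ok
  [18] y  {1,2}  => 1  1->1 ok
  [19] y  {1,2}  => 1  1->1 ok
  [20] y  {1,2}  => 2  1->2 ok
  [21] x  {0}  => 0  2->0 ok
  [22] y  {1,2}  => 2  0->2 ok
  [23] y  {1,2}  => 1  2->1 ok
  [24] y  {1,2}  => 2  1->2 ok
  [25] x  {0}  => 0  2->0 ok
  [26] x  {0}  => 0  0->0 ok
  [27] y  {1,2}  => 2  0->2 ok

0,2,1,1,1,2,0,0,2,1,2,0,2,1,1,1,2,1,1,1,2,0,2,1,2,0,0,2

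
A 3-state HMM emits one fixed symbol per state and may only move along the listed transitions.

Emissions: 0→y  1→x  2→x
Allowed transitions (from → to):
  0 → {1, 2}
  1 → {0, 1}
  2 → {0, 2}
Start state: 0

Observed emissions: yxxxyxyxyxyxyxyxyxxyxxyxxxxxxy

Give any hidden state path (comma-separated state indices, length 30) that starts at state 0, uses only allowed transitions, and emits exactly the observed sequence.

0,2,2,2,0,1,0,2,0,2,0,2,0,1,0,1,0,1,1,0,2,2,0,1,1,1,1,1,1,0

  t0 'y' -> {0}, take 0 (start)
  t1 'x' -> {1,2}, take 2 (0->2 ok)
  t2 'x' -> {1,2}, take 2 (2->2 ok)
  t3 'x' -> {1,2}, take 2 (2->2 ok)
  t4 'y' -> {0}, take 0 (2->0 ok)
  t5 'x' -> {1,2}, take 1 (0->1 ok)
  t6 'y' -> {0}, take 0 (1->0 ok)
  t7 'x' -> {1,2}, take 2 (0->2 ok)
  t8 'y' -> {0}, take 0 (2->0 ok)
  t9 'x' -> {1,2}, take 2 (0->2 ok)
  t10 'y' -> {0}, take 0 (2->0 ok)
  t11 'x' -> {1,2}, take 2 (0->2 ok)
  t12 'y' -> {0}, take 0 (2->0 ok)
  t13 'x' -> {1,2}, take 1 (0->1 ok)
  t14 'y' -> {0}, take 0 (1->0 ok)
  t15 'x' -> {1,2}, take 1 (0->1 ok)
  t16 'y' -> {0}, take 0 (1->0 ok)
  t17 'x' -> {1,2}, take 1 (0->1 ok)
  t18 'x' -> {1,2}, take 1 (1->1 ok)
  t19 'y' -> {0}, take 0 (1->0 ok)
  t20 'x' -> {1,2}, take 2 (0->2 ok)
  t21 'x' -> {1,2}, take 2 (2->2 ok)
  t22 'y' -> {0}, take 0 (2->0 ok)
  t23 'x' -> {1,2}, take 1 (0->1 ok)
  t24 'x' -> {1,2}, take 1 (1->1 ok)
  t25 'x' -> {1,2}, take 1 (1->1 ok)
  t26 'x' -> {1,2}, take 1 (1->1 ok)
  t27 'x' -> {1,2}, take 1 (1->1 ok)
  t28 'x' -> {1,2}, take 1 (1->1 ok)
  t29 'y' -> {0}, take 0 (1->0 ok)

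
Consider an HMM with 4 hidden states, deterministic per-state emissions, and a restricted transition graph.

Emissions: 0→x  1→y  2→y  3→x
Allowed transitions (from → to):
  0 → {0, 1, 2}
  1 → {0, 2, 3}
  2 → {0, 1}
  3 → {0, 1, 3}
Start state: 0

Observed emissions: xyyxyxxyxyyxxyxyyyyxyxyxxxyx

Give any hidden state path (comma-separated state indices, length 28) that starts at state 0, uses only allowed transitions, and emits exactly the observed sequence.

0,2,1,0,1,3,0,1,0,2,1,3,3,1,3,1,2,1,2,0,2,0,1,0,0,0,2,0

  0: obs=x cand={0,3} pick 0 [start]
  1: obs=y cand={1,2} pick 2 [0->2 ok]
  2: obs=y cand={1,2} pick 1 [2->1 ok]
  3: obs=x cand={0,3} pick 0 [1->0 ok]
  4: obs=y cand={1,2} pick 1 [0->1 ok]
  5: obs=x cand={0,3} pick 3 [1->3 ok]
  6: obs=x cand={0,3} pick 0 [3->0 ok]
  7: obs=y cand={1,2} pick 1 [0->1 ok]
  8: obs=x cand={0,3} pick 0 [1->0 ok]
  9: obs=y cand={1,2} pick 2 [0->2 ok]
  10: obs=y cand={1,2} pick 1 [2->1 ok]
  11: obs=x cand={0,3} pick 3 [1->3 ok]
  12: obs=x cand={0,3} pick 3 [3->3 ok]
  13: obs=y cand={1,2} pick 1 [3->1 ok]
  14: obs=x cand={0,3} pick 3 [1->3 ok]
  15: obs=y cand={1,2} pick 1 [3->1 ok]
  16: obs=y cand={1,2} pick 2 [1->2 ok]
  17: obs=y cand={1,2} pick 1 [2->1 ok]
  18: obs=y cand={1,2} pick 2 [1->2 ok]
  19: obs=x cand={0,3} pick 0 [2->0 ok]
  20: obs=y cand={1,2} pick 2 [0->2 ok]
  21: obs=x cand={0,3} pick 0 [2->0 ok]
  22: obs=y cand={1,2} pick 1 [0->1 ok]
  23: obs=x cand={0,3} pick 0 [1->0 ok]
  24: obs=x cand={0,3} pick 0 [0->0 ok]
  25: obs=x cand={0,3} pick 0 [0->0 ok]
  26: obs=y cand={1,2} pick 2 [0->2 ok]
  27: obs=x cand={0,3} pick 0 [2->0 ok]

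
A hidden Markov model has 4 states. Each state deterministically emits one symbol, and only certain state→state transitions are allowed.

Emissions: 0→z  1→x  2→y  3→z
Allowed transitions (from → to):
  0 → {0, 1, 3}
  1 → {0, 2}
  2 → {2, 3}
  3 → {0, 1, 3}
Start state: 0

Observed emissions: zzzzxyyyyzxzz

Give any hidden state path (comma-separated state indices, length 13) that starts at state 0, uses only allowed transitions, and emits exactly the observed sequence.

0,0,3,3,1,2,2,2,2,3,1,0,3

  pos 0: z in {0,3}, choose 0; start
  pos 1: z in {0,3}, choose 0; 0->0 ok
  pos 2: z in {0,3}, choose 3; 0->3 ok
  pos 3: z in {0,3}, choose 3; 3->3 ok
  pos 4: x in {1}, choose 1; 3->1 ok
  pos 5: y in {2}, choose 2; 1->2 ok
  pos 6: y in {2}, choose 2; 2->2 ok
  pos 7: y in {2}, choose 2; 2->2 ok
  pos 8: y in {2}, choose 2; 2->2 ok
  pos 9: z in {0,3}, choose 3; 2->3 ok
  pos 10: x in {1}, choose 1; 3->1 ok
  pos 11: z in {0,3}, choose 0; 1->0 ok
  pos 12: z in {0,3}, choose 3; 0->3 ok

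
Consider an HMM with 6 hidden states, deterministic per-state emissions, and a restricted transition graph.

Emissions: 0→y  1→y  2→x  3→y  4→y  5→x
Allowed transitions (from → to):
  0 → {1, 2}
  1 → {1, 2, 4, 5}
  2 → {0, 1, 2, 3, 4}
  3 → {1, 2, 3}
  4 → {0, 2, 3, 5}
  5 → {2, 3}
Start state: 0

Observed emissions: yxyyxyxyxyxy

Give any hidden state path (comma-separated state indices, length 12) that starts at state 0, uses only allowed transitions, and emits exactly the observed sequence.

  0: obs=y cand={0,1,3,4} pick 0 [start]
  1: obs=x cand={2,5} pick 2 [0->2 ok]
  2: obs=y cand={0,1,3,4} pick 0 [2->0 ok]
  3: obs=y cand={0,1,3,4} pick 1 [0->1 ok]
  4: obs=x cand={2,5} pick 5 [1->5 ok]
  5: obs=y cand={0,1,3,4} pick 3 [5->3 ok]
  6: obs=x cand={2,5} pick 2 [3->2 ok]
  7: obs=y cand={0,1,3,4} pick 0 [2->0 ok]
  8: obs=x cand={2,5} pick 2 [0->2 ok]
  9: obs=y cand={0,1,3,4} pick 0 [2->0 ok]
  10: obs=x cand={2,5} pick 2 [0->2 ok]
  11: obs=y cand={0,1,3,4} pick 4 [2->4 ok]

0,2,0,1,5,3,2,0,2,0,2,4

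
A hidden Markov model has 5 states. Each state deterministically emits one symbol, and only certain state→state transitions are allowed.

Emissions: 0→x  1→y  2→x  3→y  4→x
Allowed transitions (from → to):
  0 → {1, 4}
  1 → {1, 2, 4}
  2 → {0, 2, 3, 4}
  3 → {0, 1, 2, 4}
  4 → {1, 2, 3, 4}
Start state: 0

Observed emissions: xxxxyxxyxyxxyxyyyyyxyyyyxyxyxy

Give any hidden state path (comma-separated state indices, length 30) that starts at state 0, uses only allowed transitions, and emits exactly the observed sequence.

0,4,2,2,3,0,4,1,4,3,2,4,1,2,3,1,1,1,1,4,1,1,1,1,2,3,0,1,4,1

  pos 0: x in {0,2,4}, choose 0; start
  pos 1: x in {0,2,4}, choose 4; 0->4 ok
  pos 2: x in {0,2,4}, choose 2; 4->2 ok
  pos 3: x in {0,2,4}, choose 2; 2->2 ok
  pos 4: y in {1,3}, choose 3; 2->3 ok
  pos 5: x in {0,2,4}, choose 0; 3->0 ok
  pos 6: x in {0,2,4}, choose 4; 0->4 ok
  pos 7: y in {1,3}, choose 1; 4->1 ok
  pos 8: x in {0,2,4}, choose 4; 1->4 ok
  pos 9: y in {1,3}, choose 3; 4->3 ok
  pos 10: x in {0,2,4}, choose 2; 3->2 ok
  pos 11: x in {0,2,4}, choose 4; 2->4 ok
  pos 12: y in {1,3}, choose 1; 4->1 ok
  pos 13: x in {0,2,4}, choose 2; 1->2 ok
  pos 14: y in {1,3}, choose 3; 2->3 ok
  pos 15: y in {1,3}, choose 1; 3->1 ok
  pos 16: y in {1,3}, choose 1; 1->1 ok
  pos 17: y in {1,3}, choose 1; 1->1 ok
  pos 18: y in {1,3}, choose 1; 1->1 ok
  pos 19: x in {0,2,4}, choose 4; 1->4 ok
  pos 20: y in {1,3}, choose 1; 4->1 ok
  pos 21: y in {1,3}, choose 1; 1->1 ok
  pos 22: y in {1,3}, choose 1; 1->1 ok
  pos 23: y in {1,3}, choose 1; 1->1 ok
  pos 24: x in {0,2,4}, choose 2; 1->2 ok
  pos 25: y in {1,3}, choose 3; 2->3 ok
  pos 26: x in {0,2,4}, choose 0; 3->0 ok
  pos 27: y in {1,3}, choose 1; 0->1 ok
  pos 28: x in {0,2,4}, choose 4; 1->4 ok
  pos 29: y in {1,3}, choose 1; 4->1 ok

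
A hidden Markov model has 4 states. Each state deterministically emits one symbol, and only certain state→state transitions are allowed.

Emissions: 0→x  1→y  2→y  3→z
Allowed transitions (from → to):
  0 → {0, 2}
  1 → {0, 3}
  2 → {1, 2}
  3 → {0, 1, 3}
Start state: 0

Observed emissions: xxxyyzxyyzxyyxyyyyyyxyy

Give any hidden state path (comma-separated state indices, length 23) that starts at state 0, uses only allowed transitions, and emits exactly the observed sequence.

  0: obs=x cand={0} pick 0 [start]
  1: obs=x cand={0} pick 0 [0->0 ok]
  2: obs=x cand={0} pick 0 [0->0 ok]
  3: obs=y cand={1,2} pick 2 [0->2 ok]
  4: obs=y cand={1,2} pick 1 [2->1 ok]
  5: obs=z cand={3} pick 3 [1->3 ok]
  6: obs=x cand={0} pick 0 [3->0 ok]
  7: obs=y cand={1,2} pick 2 [0->2 ok]
  8: obs=y cand={1,2} pick 1 [2->1 ok]
  9: obs=z cand={3} pick 3 [1->3 ok]
  10: obs=x cand={0} pick 0 [3->0 ok]
  11: obs=y cand={1,2} pick 2 [0->2 ok]
  12: obs=y cand={1,2} pick 1 [2->1 ok]
  13: obs=x cand={0} pick 0 [1->0 ok]
  14: obs=y cand={1,2} pick 2 [0->2 ok]
  15: obs=y cand={1,2} pick 2 [2->2 ok]
  16: obs=y cand={1,2} pick 2 [2->2 ok]
  17: obs=y cand={1,2} pick 2 [2->2 ok]
  18: obs=y cand={1,2} pick 2 [2->2 ok]
  19: obs=y cand={1,2} pick 1 [2->1 ok]
  20: obs=x cand={0} pick 0 [1->0 ok]
  21: obs=y cand={1,2} pick 2 [0->2 ok]
  22: obs=y cand={1,2} pick 2 [2->2 ok]

0,0,0,2,1,3,0,2,1,3,0,2,1,0,2,2,2,2,2,1,0,2,2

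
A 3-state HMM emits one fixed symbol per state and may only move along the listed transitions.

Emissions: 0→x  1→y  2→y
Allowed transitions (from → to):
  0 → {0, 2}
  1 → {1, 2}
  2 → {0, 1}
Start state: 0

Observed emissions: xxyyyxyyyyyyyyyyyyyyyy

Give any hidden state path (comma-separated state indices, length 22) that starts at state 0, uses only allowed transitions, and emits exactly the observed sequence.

0,0,2,1,2,0,2,1,1,2,1,2,1,2,1,2,1,2,1,2,1,1

  t0 'x' -> {0}, take 0 (start)
  t1 'x' -> {0}, take 0 (0->0 ok)
  t2 'y' -> {1,2}, take 2 (0->2 ok)
  t3 'y' -> {1,2}, take 1 (2->1 ok)
  t4 'y' -> {1,2}, take 2 (1->2 ok)
  t5 'x' -> {0}, take 0 (2->0 ok)
  t6 'y' -> {1,2}, take 2 (0->2 ok)
  t7 'y' -> {1,2}, take 1 (2->1 ok)
  t8 'y' -> {1,2}, take 1 (1->1 ok)
  t9 'y' -> {1,2}, take 2 (1->2 ok)
  t10 'y' -> {1,2}, take 1 (2->1 ok)
  t11 'y' -> {1,2}, take 2 (1->2 ok)
  t12 'y' -> {1,2}, take 1 (2->1 ok)
  t13 'y' -> {1,2}, take 2 (1->2 ok)
  t14 'y' -> {1,2}, take 1 (2->1 ok)
  t15 'y' -> {1,2}, take 2 (1->2 ok)
  t16 'y' -> {1,2}, take 1 (2->1 ok)
  t17 'y' -> {1,2}, take 2 (1->2 ok)
  t18 'y' -> {1,2}, take 1 (2->1 ok)
  t19 'y' -> {1,2}, take 2 (1->2 ok)
  t20 'y' -> {1,2}, take 1 (2->1 ok)
  t21 'y' -> {1,2}, take 1 (1->1 ok)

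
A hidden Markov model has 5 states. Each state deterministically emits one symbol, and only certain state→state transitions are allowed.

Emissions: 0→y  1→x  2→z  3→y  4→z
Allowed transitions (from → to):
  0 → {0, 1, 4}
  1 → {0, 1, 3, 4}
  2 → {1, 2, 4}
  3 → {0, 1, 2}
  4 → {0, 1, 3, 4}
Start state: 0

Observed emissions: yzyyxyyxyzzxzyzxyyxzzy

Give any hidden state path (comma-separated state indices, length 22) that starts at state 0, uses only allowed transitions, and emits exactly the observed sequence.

  t0 'y' -> {0,3}, take 0 (start)
  t1 'z' -> {2,4}, take 4 (0->4 ok)
  t2 'y' -> {0,3}, take 0 (4->0 ok)
  t3 'y' -> {0,3}, take 0 (0->0 ok)
  t4 'x' -> {1}, take 1 (0->1 ok)
  t5 'y' -> {0,3}, take 0 (1->0 ok)
  t6 'y' -> {0,3}, take 0 (0->0 ok)
  t7 'x' -> {1}, take 1 (0->1 ok)
  t8 'y' -> {0,3}, take 3 (1->3 ok)
  t9 'z' -> {2,4}, take 2 (3->2 ok)
  t10 'z' -> {2,4}, take 2 (2->2 ok)
  t11 'x' -> {1}, take 1 (2->1 ok)
  t12 'z' -> {2,4}, take 4 (1->4 ok)
  t13 'y' -> {0,3}, take 0 (4->0 ok)
  t14 'z' -> {2,4}, take 4 (0->4 ok)
  t15 'x' -> {1}, take 1 (4->1 ok)
  t16 'y' -> {0,3}, take 0 (1->0 ok)
  t17 'y' -> {0,3}, take 0 (0->0 ok)
  t18 'x' -> {1}, take 1 (0->1 ok)
  t19 'z' -> {2,4}, take 4 (1->4 ok)
  t20 'z' -> {2,4}, take 4 (4->4 ok)
  t21 'y' -> {0,3}, take 0 (4->0 ok)

0,4,0,0,1,0,0,1,3,2,2,1,4,0,4,1,0,0,1,4,4,0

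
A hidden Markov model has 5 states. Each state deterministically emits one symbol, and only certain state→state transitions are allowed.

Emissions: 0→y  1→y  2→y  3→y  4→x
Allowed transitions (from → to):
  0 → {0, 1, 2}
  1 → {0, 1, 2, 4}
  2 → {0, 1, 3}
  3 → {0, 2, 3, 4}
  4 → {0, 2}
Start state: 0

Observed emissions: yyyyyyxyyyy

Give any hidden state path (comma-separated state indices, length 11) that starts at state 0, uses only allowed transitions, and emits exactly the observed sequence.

  pos 0: y in {0,1,2,3}, choose 0; start
  pos 1: y in {0,1,2,3}, choose 1; 0->1 ok
  pos 2: y in {0,1,2,3}, choose 2; 1->2 ok
  pos 3: y in {0,1,2,3}, choose 1; 2->1 ok
  pos 4: y in {0,1,2,3}, choose 1; 1->1 ok
  pos 5: y in {0,1,2,3}, choose 1; 1->1 ok
  pos 6: x in {4}, choose 4; 1->4 ok
  pos 7: y in {0,1,2,3}, choose 0; 4->0 ok
  pos 8: y in {0,1,2,3}, choose 0; 0->0 ok
  pos 9: y in {0,1,2,3}, choose 2; 0->2 ok
  pos 10: y in {0,1,2,3}, choose 1; 2->1 ok

0,1,2,1,1,1,4,0,0,2,1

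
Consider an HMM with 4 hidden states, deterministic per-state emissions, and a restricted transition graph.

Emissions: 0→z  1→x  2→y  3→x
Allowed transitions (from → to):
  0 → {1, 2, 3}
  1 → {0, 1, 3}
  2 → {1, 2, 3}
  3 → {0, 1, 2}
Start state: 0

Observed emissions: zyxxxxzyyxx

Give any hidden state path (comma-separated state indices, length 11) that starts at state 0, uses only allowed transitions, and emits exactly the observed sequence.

0,2,1,3,1,1,0,2,2,1,1

  t0 'z' -> {0}, take 0 (start)
  t1 'y' -> {2}, take 2 (0->2 ok)
  t2 'x' -> {1,3}, take 1 (2->1 ok)
  t3 'x' -> {1,3}, take 3 (1->3 ok)
  t4 'x' -> {1,3}, take 1 (3->1 ok)
  t5 'x' -> {1,3}, take 1 (1->1 ok)
  t6 'z' -> {0}, take 0 (1->0 ok)
  t7 'y' -> {2}, take 2 (0->2 ok)
  t8 'y' -> {2}, take 2 (2->2 ok)
  t9 'x' -> {1,3}, take 1 (2->1 ok)
  t10 'x' -> {1,3}, take 1 (1->1 ok)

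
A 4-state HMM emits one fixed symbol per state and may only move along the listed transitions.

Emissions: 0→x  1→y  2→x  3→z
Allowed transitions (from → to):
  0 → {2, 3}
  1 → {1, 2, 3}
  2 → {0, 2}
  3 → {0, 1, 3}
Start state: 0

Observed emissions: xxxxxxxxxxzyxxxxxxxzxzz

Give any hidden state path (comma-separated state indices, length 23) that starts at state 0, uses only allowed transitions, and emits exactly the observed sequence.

0,2,2,2,0,2,2,2,2,0,3,1,2,0,2,0,2,2,0,3,0,3,3

  [0] x  {0,2}  => 0  start
  [1] x  {0,2}  => 2  0->2 ok
  [2] x  {0,2}  => 2  2->2 ok
  [3] x  {0,2}  => 2  2->2 ok
  [4] x  {0,2}  => 0  2->0 ok
  [5] x  {0,2}  => 2  0->2 ok
  [6] x  {0,2}  => 2  2->2 ok
  [7] x  {0,2}  => 2  2->2 ok
  [8] x  {0,2}  => 2  2->2 ok
  [9] x  {0,2}  => 0  2->0 ok
  [10] z  {3}  => 3  0->3 ok
  [11] y  {1}  => 1  3->1 ok
  [12] x  {0,2}  => 2  1->2 ok
  [13] x  {0,2}  => 0  2->0 ok
  [14] x  {0,2}  => 2  0->2 ok
  [15] x  {0,2}  => 0  2->0 ok
  [16] x  {0,2}  => 2  0->2 ok
  [17] x  {0,2}  => 2  2->2 ok
  [18] x  {0,2}  => 0  2->0 ok
  [19] z  {3}  => 3  0->3 ok
  [20] x  {0,2}  => 0  3->0 ok
  [21] z  {3}  => 3  0->3 ok
  [22] z  {3}  => 3  3->3 ok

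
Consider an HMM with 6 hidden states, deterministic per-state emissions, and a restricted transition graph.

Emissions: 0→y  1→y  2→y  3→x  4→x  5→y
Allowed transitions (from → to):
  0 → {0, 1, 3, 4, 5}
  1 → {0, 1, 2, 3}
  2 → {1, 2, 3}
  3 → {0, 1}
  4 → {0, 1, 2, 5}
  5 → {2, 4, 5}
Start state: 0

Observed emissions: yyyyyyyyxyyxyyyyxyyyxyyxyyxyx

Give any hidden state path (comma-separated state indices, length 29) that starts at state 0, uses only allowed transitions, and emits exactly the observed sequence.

  t0 'y' -> {0,1,2,5}, take 0 (start)
  t1 'y' -> {0,1,2,5}, take 1 (0->1 ok)
  t2 'y' -> {0,1,2,5}, take 1 (1->1 ok)
  t3 'y' -> {0,1,2,5}, take 2 (1->2 ok)
  t4 'y' -> {0,1,2,5}, take 2 (2->2 ok)
  t5 'y' -> {0,1,2,5}, take 1 (2->1 ok)
  t6 'y' -> {0,1,2,5}, take 2 (1->2 ok)
  t7 'y' -> {0,1,2,5}, take 1 (2->1 ok)
  t8 'x' -> {3,4}, take 3 (1->3 ok)
  t9 'y' -> {0,1,2,5}, take 1 (3->1 ok)
  t10 'y' -> {0,1,2,5}, take 0 (1->0 ok)
  t11 'x' -> {3,4}, take 4 (0->4 ok)
  t12 'y' -> {0,1,2,5}, take 0 (4->0 ok)
  t13 'y' -> {0,1,2,5}, take 5 (0->5 ok)
  t14 'y' -> {0,1,2,5}, take 2 (5->2 ok)
  t15 'y' -> {0,1,2,5}, take 1 (2->1 ok)
  t16 'x' -> {3,4}, take 3 (1->3 ok)
  t17 'y' -> {0,1,2,5}, take 0 (3->0 ok)
  t18 'y' -> {0,1,2,5}, take 5 (0->5 ok)
  t19 'y' -> {0,1,2,5}, take 2 (5->2 ok)
  t20 'x' -> {3,4}, take 3 (2->3 ok)
  t21 'y' -> {0,1,2,5}, take 0 (3->0 ok)
  t22 'y' -> {0,1,2,5}, take 0 (0->0 ok)
  t23 'x' -> {3,4}, take 4 (0->4 ok)
  t24 'y' -> {0,1,2,5}, take 2 (4->2 ok)
  t25 'y' -> {0,1,2,5}, take 2 (2->2 ok)
  t26 'x' -> {3,4}, take 3 (2->3 ok)
  t27 'y' -> {0,1,2,5}, take 0 (3->0 ok)
  t28 'x' -> {3,4}, take 4 (0->4 ok)

0,1,1,2,2,1,2,1,3,1,0,4,0,5,2,1,3,0,5,2,3,0,0,4,2,2,3,0,4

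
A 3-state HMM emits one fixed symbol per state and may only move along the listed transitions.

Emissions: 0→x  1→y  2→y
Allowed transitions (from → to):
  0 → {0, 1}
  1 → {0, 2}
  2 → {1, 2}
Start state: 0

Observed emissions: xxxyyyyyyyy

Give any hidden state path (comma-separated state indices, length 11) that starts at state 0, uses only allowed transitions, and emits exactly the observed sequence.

0,0,0,1,2,2,1,2,2,2,1

  0: obs=x cand={0} pick 0 [start]
  1: obs=x cand={0} pick 0 [0->0 ok]
  2: obs=x cand={0} pick 0 [0->0 ok]
  3: obs=y cand={1,2} pick 1 [0->1 ok]
  4: obs=y cand={1,2} pick 2 [1->2 ok]
  5: obs=y cand={1,2} pick 2 [2->2 ok]
  6: obs=y cand={1,2} pick 1 [2->1 ok]
  7: obs=y cand={1,2} pick 2 [1->2 ok]
  8: obs=y cand={1,2} pick 2 [2->2 ok]
  9: obs=y cand={1,2} pick 2 [2->2 ok]
  10: obs=y cand={1,2} pick 1 [2->1 ok]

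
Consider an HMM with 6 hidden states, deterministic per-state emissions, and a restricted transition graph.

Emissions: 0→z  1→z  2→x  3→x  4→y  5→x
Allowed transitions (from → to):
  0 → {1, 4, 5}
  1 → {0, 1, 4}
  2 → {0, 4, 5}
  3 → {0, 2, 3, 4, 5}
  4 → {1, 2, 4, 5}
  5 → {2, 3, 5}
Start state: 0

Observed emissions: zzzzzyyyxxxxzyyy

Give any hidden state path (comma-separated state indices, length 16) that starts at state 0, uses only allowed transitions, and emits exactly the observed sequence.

  0: obs=z cand={0,1} pick 0 [start]
  1: obs=z cand={0,1} pick 1 [0->1 ok]
  2: obs=z cand={0,1} pick 1 [1->1 ok]
  3: obs=z cand={0,1} pick 0 [1->0 ok]
  4: obs=z cand={0,1} pick 1 [0->1 ok]
  5: obs=y cand={4} pick 4 [1->4 ok]
  6: obs=y cand={4} pick 4 [4->4 ok]
  7: obs=y cand={4} pick 4 [4->4 ok]
  8: obs=x cand={2,3,5} pick 5 [4->5 ok]
  9: obs=x cand={2,3,5} pick 5 [5->5 ok]
  10: obs=x cand={2,3,5} pick 3 [5->3 ok]
  11: obs=x cand={2,3,5} pick 3 [3->3 ok]
  12: obs=z cand={0,1} pick 0 [3->0 ok]
  13: obs=y cand={4} pick 4 [0->4 ok]
  14: obs=y cand={4} pick 4 [4->4 ok]
  15: obs=y cand={4} pick 4 [4->4 ok]

0,1,1,0,1,4,4,4,5,5,3,3,0,4,4,4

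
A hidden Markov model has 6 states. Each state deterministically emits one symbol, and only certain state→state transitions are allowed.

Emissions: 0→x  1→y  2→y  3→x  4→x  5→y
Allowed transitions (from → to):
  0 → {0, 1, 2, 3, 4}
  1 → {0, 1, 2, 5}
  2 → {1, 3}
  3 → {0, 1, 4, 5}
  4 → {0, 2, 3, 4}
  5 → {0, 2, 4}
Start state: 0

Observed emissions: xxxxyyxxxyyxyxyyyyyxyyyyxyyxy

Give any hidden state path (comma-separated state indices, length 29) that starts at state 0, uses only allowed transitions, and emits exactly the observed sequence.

0,4,3,0,1,2,3,4,3,1,1,0,2,3,1,2,1,2,1,0,2,1,5,2,3,5,2,3,1

  0: obs=x cand={0,3,4} pick 0 [start]
  1: obs=x cand={0,3,4} pick 4 [0->4 ok]
  2: obs=x cand={0,3,4} pick 3 [4->3 ok]
  3: obs=x cand={0,3,4} pick 0 [3->0 ok]
  4: obs=y cand={1,2,5} pick 1 [0->1 ok]
  5: obs=y cand={1,2,5} pick 2 [1->2 ok]
  6: obs=x cand={0,3,4} pick 3 [2->3 ok]
  7: obs=x cand={0,3,4} pick 4 [3->4 ok]
  8: obs=x cand={0,3,4} pick 3 [4->3 ok]
  9: obs=y cand={1,2,5} pick 1 [3->1 ok]
  10: obs=y cand={1,2,5} pick 1 [1->1 ok]
  11: obs=x cand={0,3,4} pick 0 [1->0 ok]
  12: obs=y cand={1,2,5} pick 2 [0->2 ok]
  13: obs=x cand={0,3,4} pick 3 [2->3 ok]
  14: obs=y cand={1,2,5} pick 1 [3->1 ok]
  15: obs=y cand={1,2,5} pick 2 [1->2 ok]
  16: obs=y cand={1,2,5} pick 1 [2->1 ok]
  17: obs=y cand={1,2,5} pick 2 [1->2 ok]
  18: obs=y cand={1,2,5} pick 1 [2->1 ok]
  19: obs=x cand={0,3,4} pick 0 [1->0 ok]
  20: obs=y cand={1,2,5} pick 2 [0->2 ok]
  21: obs=y cand={1,2,5} pick 1 [2->1 ok]
  22: obs=y cand={1,2,5} pick 5 [1->5 ok]
  23: obs=y cand={1,2,5} pick 2 [5->2 ok]
  24: obs=x cand={0,3,4} pick 3 [2->3 ok]
  25: obs=y cand={1,2,5} pick 5 [3->5 ok]
  26: obs=y cand={1,2,5} pick 2 [5->2 ok]
  27: obs=x cand={0,3,4} pick 3 [2->3 ok]
  28: obs=y cand={1,2,5} pick 1 [3->1 ok]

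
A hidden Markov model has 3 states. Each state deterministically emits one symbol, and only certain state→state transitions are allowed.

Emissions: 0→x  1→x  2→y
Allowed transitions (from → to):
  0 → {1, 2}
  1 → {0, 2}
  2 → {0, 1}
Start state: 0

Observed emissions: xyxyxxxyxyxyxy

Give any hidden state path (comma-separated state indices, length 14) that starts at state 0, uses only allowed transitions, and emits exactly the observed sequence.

0,2,0,2,0,1,0,2,0,2,0,2,0,2

  0: obs=x cand={0,1} pick 0 [start]
  1: obs=y cand={2} pick 2 [0->2 ok]
  2: obs=x cand={0,1} pick 0 [2->0 ok]
  3: obs=y cand={2} pick 2 [0->2 ok]
  4: obs=x cand={0,1} pick 0 [2->0 ok]
  5: obs=x cand={0,1} pick 1 [0->1 ok]
  6: obs=x cand={0,1} pick 0 [1->0 ok]
  7: obs=y cand={2} pick 2 [0->2 ok]
  8: obs=x cand={0,1} pick 0 [2->0 ok]
  9: obs=y cand={2} pick 2 [0->2 ok]
  10: obs=x cand={0,1} pick 0 [2->0 ok]
  11: obs=y cand={2} pick 2 [0->2 ok]
  12: obs=x cand={0,1} pick 0 [2->0 ok]
  13: obs=y cand={2} pick 2 [0->2 ok]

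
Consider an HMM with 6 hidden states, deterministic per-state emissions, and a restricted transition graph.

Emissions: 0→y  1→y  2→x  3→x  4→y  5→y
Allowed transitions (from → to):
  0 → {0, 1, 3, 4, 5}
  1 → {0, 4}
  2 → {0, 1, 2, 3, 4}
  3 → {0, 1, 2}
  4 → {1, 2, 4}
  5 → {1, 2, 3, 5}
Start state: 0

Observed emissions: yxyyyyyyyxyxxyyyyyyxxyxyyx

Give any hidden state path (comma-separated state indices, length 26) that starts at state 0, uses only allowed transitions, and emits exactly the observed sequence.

0,3,1,4,4,4,4,1,0,3,0,3,2,1,4,1,4,1,0,3,2,0,3,1,4,2

  0: obs=y cand={0,1,4,5} pick 0 [start]
  1: obs=x cand={2,3} pick 3 [0->3 ok]
  2: obs=y cand={0,1,4,5} pick 1 [3->1 ok]
  3: obs=y cand={0,1,4,5} pick 4 [1->4 ok]
  4: obs=y cand={0,1,4,5} pick 4 [4->4 ok]
  5: obs=y cand={0,1,4,5} pick 4 [4->4 ok]
  6: obs=y cand={0,1,4,5} pick 4 [4->4 ok]
  7: obs=y cand={0,1,4,5} pick 1 [4->1 ok]
  8: obs=y cand={0,1,4,5} pick 0 [1->0 ok]
  9: obs=x cand={2,3} pick 3 [0->3 ok]
  10: obs=y cand={0,1,4,5} pick 0 [3->0 ok]
  11: obs=x cand={2,3} pick 3 [0->3 ok]
  12: obs=x cand={2,3} pick 2 [3->2 ok]
  13: obs=y cand={0,1,4,5} pick 1 [2->1 ok]
  14: obs=y cand={0,1,4,5} pick 4 [1->4 ok]
  15: obs=y cand={0,1,4,5} pick 1 [4->1 ok]
  16: obs=y cand={0,1,4,5} pick 4 [1->4 ok]
  17: obs=y cand={0,1,4,5} pick 1 [4->1 ok]
  18: obs=y cand={0,1,4,5} pick 0 [1->0 ok]
  19: obs=x cand={2,3} pick 3 [0->3 ok]
  20: obs=x cand={2,3} pick 2 [3->2 ok]
  21: obs=y cand={0,1,4,5} pick 0 [2->0 ok]
  22: obs=x cand={2,3} pick 3 [0->3 ok]
  23: obs=y cand={0,1,4,5} pick 1 [3->1 ok]
  24: obs=y cand={0,1,4,5} pick 4 [1->4 ok]
  25: obs=x cand={2,3} pick 2 [4->2 ok]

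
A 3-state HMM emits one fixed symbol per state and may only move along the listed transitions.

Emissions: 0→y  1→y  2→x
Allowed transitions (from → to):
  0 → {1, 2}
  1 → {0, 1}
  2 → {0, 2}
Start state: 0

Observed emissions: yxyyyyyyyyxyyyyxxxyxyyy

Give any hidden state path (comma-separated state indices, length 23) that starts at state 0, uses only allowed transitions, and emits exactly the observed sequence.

  0: obs=y cand={0,1} pick 0 [start]
  1: obs=x cand={2} pick 2 [0->2 ok]
  2: obs=y cand={0,1} pick 0 [2->0 ok]
  3: obs=y cand={0,1} pick 1 [0->1 ok]
  4: obs=y cand={0,1} pick 0 [1->0 ok]
  5: obs=y cand={0,1} pick 1 [0->1 ok]
  6: obs=y cand={0,1} pick 1 [1->1 ok]
  7: obs=y cand={0,1} pick 1 [1->1 ok]
  8: obs=y cand={0,1} pick 1 [1->1 ok]
  9: obs=y cand={0,1} pick 0 [1->0 ok]
  10: obs=x cand={2} pick 2 [0->2 ok]
  11: obs=y cand={0,1} pick 0 [2->0 ok]
  12: obs=y cand={0,1} pick 1 [0->1 ok]
  13: obs=y cand={0,1} pick 1 [1->1 ok]
  14: obs=y cand={0,1} pick 0 [1->0 ok]
  15: obs=x cand={2} pick 2 [0->2 ok]
  16: obs=x cand={2} pick 2 [2->2 ok]
  17: obs=x cand={2} pick 2 [2->2 ok]
  18: obs=y cand={0,1} pick 0 [2->0 ok]
  19: obs=x cand={2} pick 2 [0->2 ok]
  20: obs=y cand={0,1} pick 0 [2->0 ok]
  21: obs=y cand={0,1} pick 1 [0->1 ok]
  22: obs=y cand={0,1} pick 1 [1->1 ok]

0,2,0,1,0,1,1,1,1,0,2,0,1,1,0,2,2,2,0,2,0,1,1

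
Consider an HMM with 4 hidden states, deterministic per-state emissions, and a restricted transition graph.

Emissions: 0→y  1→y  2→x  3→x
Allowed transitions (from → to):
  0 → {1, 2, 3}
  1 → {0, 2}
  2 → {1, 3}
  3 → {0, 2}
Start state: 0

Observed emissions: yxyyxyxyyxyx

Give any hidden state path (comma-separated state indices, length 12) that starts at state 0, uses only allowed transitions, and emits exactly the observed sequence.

0,2,1,0,2,1,2,1,0,3,0,2

  pos 0: y in {0,1}, choose 0; start
  pos 1: x in {2,3}, choose 2; 0->2 ok
  pos 2: y in {0,1}, choose 1; 2->1 ok
  pos 3: y in {0,1}, choose 0; 1->0 ok
  pos 4: x in {2,3}, choose 2; 0->2 ok
  pos 5: y in {0,1}, choose 1; 2->1 ok
  pos 6: x in {2,3}, choose 2; 1->2 ok
  pos 7: y in {0,1}, choose 1; 2->1 ok
  pos 8: y in {0,1}, choose 0; 1->0 ok
  pos 9: x in {2,3}, choose 3; 0->3 ok
  pos 10: y in {0,1}, choose 0; 3->0 ok
  pos 11: x in {2,3}, choose 2; 0->2 ok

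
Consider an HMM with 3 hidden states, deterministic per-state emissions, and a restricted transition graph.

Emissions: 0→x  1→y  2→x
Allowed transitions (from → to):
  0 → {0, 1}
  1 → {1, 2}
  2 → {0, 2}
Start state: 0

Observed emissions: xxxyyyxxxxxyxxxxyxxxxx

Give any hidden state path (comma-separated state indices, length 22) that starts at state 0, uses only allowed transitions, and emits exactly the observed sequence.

0,0,0,1,1,1,2,2,2,0,0,1,2,2,2,0,1,2,2,0,0,0

  t0 'x' -> {0,2}, take 0 (start)
  t1 'x' -> {0,2}, take 0 (0->0 ok)
  t2 'x' -> {0,2}, take 0 (0->0 ok)
  t3 'y' -> {1}, take 1 (0->1 ok)
  t4 'y' -> {1}, take 1 (1->1 ok)
  t5 'y' -> {1}, take 1 (1->1 ok)
  t6 'x' -> {0,2}, take 2 (1->2 ok)
  t7 'x' -> {0,2}, take 2 (2->2 ok)
  t8 'x' -> {0,2}, take 2 (2->2 ok)
  t9 'x' -> {0,2}, take 0 (2->0 ok)
  t10 'x' -> {0,2}, take 0 (0->0 ok)
  t11 'y' -> {1}, take 1 (0->1 ok)
  t12 'x' -> {0,2}, take 2 (1->2 ok)
  t13 'x' -> {0,2}, take 2 (2->2 ok)
  t14 'x' -> {0,2}, take 2 (2->2 ok)
  t15 'x' -> {0,2}, take 0 (2->0 ok)
  t16 'y' -> {1}, take 1 (0->1 ok)
  t17 'x' -> {0,2}, take 2 (1->2 ok)
  t18 'x' -> {0,2}, take 2 (2->2 ok)
  t19 'x' -> {0,2}, take 0 (2->0 ok)
  t20 'x' -> {0,2}, take 0 (0->0 ok)
  t21 'x' -> {0,2}, take 0 (0->0 ok)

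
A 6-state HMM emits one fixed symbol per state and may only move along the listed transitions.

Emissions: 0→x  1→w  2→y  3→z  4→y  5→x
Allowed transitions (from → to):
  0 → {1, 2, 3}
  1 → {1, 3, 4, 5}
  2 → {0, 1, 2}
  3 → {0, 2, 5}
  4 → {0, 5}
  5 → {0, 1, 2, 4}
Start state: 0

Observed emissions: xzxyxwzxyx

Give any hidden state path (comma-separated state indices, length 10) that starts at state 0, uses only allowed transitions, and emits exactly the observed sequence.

  [0] x  {0,5}  => 0  start
  [1] z  {3}  => 3  0->3 ok
  [2] x  {0,5}  => 5  3->5 ok
  [3] y  {2,4}  => 4  5->4 ok
  [4] x  {0,5}  => 0  4->0 ok
  [5] w  {1}  => 1  0->1 ok
  [6] z  {3}  => 3  1->3 ok
  [7] x  {0,5}  => 0  3->0 ok
  [8] y  {2,4}  => 2  0->2 ok
  [9] x  {0,5}  => 0  2->0 ok

0,3,5,4,0,1,3,0,2,0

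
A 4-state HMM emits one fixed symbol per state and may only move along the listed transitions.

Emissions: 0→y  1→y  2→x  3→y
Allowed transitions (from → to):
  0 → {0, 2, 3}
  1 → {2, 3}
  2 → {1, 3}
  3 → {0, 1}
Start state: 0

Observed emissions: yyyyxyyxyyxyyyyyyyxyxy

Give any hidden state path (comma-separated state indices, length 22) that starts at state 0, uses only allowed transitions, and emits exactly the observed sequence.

0,0,3,1,2,3,0,2,3,0,2,3,0,0,3,1,3,0,2,1,2,3

  [0] y  {0,1,3}  => 0  start
  [1] y  {0,1,3}  => 0  0->0 ok
  [2] y  {0,1,3}  => 3  0->3 ok
  [3] y  {0,1,3}  => 1  3->1 ok
  [4] x  {2}  => 2  1->2 ok
  [5] y  {0,1,3}  => 3  2->3 ok
  [6] y  {0,1,3}  => 0  3->0 ok
  [7] x  {2}  => 2  0->2 ok
  [8] y  {0,1,3}  => 3  2->3 ok
  [9] y  {0,1,3}  => 0  3->0 ok
  [10] x  {2}  => 2  0->2 ok
  [11] y  {0,1,3}  => 3  2->3 ok
  [12] y  {0,1,3}  => 0  3->0 ok
  [13] y  {0,1,3}  => 0  0->0 ok
  [14] y  {0,1,3}  => 3  0->3 ok
  [15] y  {0,1,3}  => 1  3->1 ok
  [16] y  {0,1,3}  => 3  1->3 ok
  [17] y  {0,1,3}  => 0  3->0 ok
  [18] x  {2}  => 2  0->2 ok
  [19] y  {0,1,3}  => 1  2->1 ok
  [20] x  {2}  => 2  1->2 ok
  [21] y  {0,1,3}  => 3  2->3 ok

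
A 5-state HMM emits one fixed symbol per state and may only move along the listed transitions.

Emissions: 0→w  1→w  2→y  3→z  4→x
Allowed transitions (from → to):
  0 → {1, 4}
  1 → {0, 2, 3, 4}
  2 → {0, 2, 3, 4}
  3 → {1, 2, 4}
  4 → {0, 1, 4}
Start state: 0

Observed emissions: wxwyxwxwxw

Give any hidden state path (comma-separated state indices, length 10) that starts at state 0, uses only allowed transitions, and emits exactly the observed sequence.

0,4,1,2,4,0,4,0,4,0

  pos 0: w in {0,1}, choose 0; start
  pos 1: x in {4}, choose 4; 0->4 ok
  pos 2: w in {0,1}, choose 1; 4->1 ok
  pos 3: y in {2}, choose 2; 1->2 ok
  pos 4: x in {4}, choose 4; 2->4 ok
  pos 5: w in {0,1}, choose 0; 4->0 ok
  pos 6: x in {4}, choose 4; 0->4 ok
  pos 7: w in {0,1}, choose 0; 4->0 ok
  pos 8: x in {4}, choose 4; 0->4 ok
  pos 9: w in {0,1}, choose 0; 4->0 ok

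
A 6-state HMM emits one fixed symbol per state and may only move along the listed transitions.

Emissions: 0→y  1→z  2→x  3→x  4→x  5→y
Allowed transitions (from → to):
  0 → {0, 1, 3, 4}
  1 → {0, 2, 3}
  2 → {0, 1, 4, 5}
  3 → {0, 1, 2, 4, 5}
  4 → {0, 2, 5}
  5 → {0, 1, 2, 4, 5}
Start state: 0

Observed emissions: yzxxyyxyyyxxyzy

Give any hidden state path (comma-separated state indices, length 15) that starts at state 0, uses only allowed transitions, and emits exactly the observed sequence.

0,1,3,4,5,5,4,5,5,0,4,2,5,1,0

  pos 0: y in {0,5}, choose 0; start
  pos 1: z in {1}, choose 1; 0->1 ok
  pos 2: x in {2,3,4}, choose 3; 1->3 ok
  pos 3: x in {2,3,4}, choose 4; 3->4 ok
  pos 4: y in {0,5}, choose 5; 4->5 ok
  pos 5: y in {0,5}, choose 5; 5->5 ok
  pos 6: x in {2,3,4}, choose 4; 5->4 ok
  pos 7: y in {0,5}, choose 5; 4->5 ok
  pos 8: y in {0,5}, choose 5; 5->5 ok
  pos 9: y in {0,5}, choose 0; 5->0 ok
  pos 10: x in {2,3,4}, choose 4; 0->4 ok
  pos 11: x in {2,3,4}, choose 2; 4->2 ok
  pos 12: y in {0,5}, choose 5; 2->5 ok
  pos 13: z in {1}, choose 1; 5->1 ok
  pos 14: y in {0,5}, choose 0; 1->0 ok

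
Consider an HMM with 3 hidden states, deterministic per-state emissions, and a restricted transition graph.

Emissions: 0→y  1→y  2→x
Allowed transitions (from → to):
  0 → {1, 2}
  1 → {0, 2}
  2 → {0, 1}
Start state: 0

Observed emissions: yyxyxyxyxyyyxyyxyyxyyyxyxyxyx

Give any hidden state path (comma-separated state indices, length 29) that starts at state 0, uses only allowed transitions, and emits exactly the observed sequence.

  [0] y  {0,1}  => 0  start
  [1] y  {0,1}  => 1  0->1 ok
  [2] x  {2}  => 2  1->2 ok
  [3] y  {0,1}  => 1  2->1 ok
  [4] x  {2}  => 2  1->2 ok
  [5] y  {0,1}  => 0  2->0 ok
  [6] x  {2}  => 2  0->2 ok
  [7] y  {0,1}  => 1  2->1 ok
  [8] x  {2}  => 2  1->2 ok
  [9] y  {0,1}  => 0  2->0 ok
  [10] y  {0,1}  => 1  0->1 ok
  [11] y  {0,1}  => 0  1->0 ok
  [12] x  {2}  => 2  0->2 ok
  [13] y  {0,1}  => 1  2->1 ok
  [14] y  {0,1}  => 0  1->0 ok
  [15] x  {2}  => 2  0->2 ok
  [16] y  {0,1}  => 0  2->0 ok
  [17] y  {0,1}  => 1  0->1 ok
  [18] x  {2}  => 2  1->2 ok
  [19] y  {0,1}  => 0  2->0 ok
  [20] y  {0,1}  => 1  0->1 ok
  [21] y  {0,1}  => 0  1->0 ok
  [22] x  {2}  => 2  0->2 ok
  [23] y  {0,1}  => 0  2->0 ok
  [24] x  {2}  => 2  0->2 ok
  [25] y  {0,1}  => 0  2->0 ok
  [26] x  {2}  => 2  0->2 ok
  [27] y  {0,1}  => 0  2->0 ok
  [28] x  {2}  => 2  0->2 ok

0,1,2,1,2,0,2,1,2,0,1,0,2,1,0,2,0,1,2,0,1,0,2,0,2,0,2,0,2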